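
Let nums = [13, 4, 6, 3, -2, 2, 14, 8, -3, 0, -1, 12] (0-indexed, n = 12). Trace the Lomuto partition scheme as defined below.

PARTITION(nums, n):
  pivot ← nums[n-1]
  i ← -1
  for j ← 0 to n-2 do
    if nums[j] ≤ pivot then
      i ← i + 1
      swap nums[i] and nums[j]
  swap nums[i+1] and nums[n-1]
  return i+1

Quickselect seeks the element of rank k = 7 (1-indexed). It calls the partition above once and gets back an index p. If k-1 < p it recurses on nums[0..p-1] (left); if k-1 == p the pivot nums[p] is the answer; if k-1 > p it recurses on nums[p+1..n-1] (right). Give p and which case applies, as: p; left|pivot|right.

pivot = nums[11] = 12; i = -1
j=0: nums[0]=13 > 12 → no swap
j=1: nums[1]=4 ≤ 12 → i=0, swap nums[0],nums[1] → [4, 13, 6, 3, -2, 2, 14, 8, -3, 0, -1, 12]
j=2: nums[2]=6 ≤ 12 → i=1, swap nums[1],nums[2] → [4, 6, 13, 3, -2, 2, 14, 8, -3, 0, -1, 12]
j=3: nums[3]=3 ≤ 12 → i=2, swap nums[2],nums[3] → [4, 6, 3, 13, -2, 2, 14, 8, -3, 0, -1, 12]
j=4: nums[4]=-2 ≤ 12 → i=3, swap nums[3],nums[4] → [4, 6, 3, -2, 13, 2, 14, 8, -3, 0, -1, 12]
j=5: nums[5]=2 ≤ 12 → i=4, swap nums[4],nums[5] → [4, 6, 3, -2, 2, 13, 14, 8, -3, 0, -1, 12]
j=6: nums[6]=14 > 12 → no swap
j=7: nums[7]=8 ≤ 12 → i=5, swap nums[5],nums[7] → [4, 6, 3, -2, 2, 8, 14, 13, -3, 0, -1, 12]
j=8: nums[8]=-3 ≤ 12 → i=6, swap nums[6],nums[8] → [4, 6, 3, -2, 2, 8, -3, 13, 14, 0, -1, 12]
j=9: nums[9]=0 ≤ 12 → i=7, swap nums[7],nums[9] → [4, 6, 3, -2, 2, 8, -3, 0, 14, 13, -1, 12]
j=10: nums[10]=-1 ≤ 12 → i=8, swap nums[8],nums[10] → [4, 6, 3, -2, 2, 8, -3, 0, -1, 13, 14, 12]
final swap nums[9],nums[11] → [4, 6, 3, -2, 2, 8, -3, 0, -1, 12, 14, 13]; return 9
p = 9; k-1 = 6 < 9 ⇒ left

9; left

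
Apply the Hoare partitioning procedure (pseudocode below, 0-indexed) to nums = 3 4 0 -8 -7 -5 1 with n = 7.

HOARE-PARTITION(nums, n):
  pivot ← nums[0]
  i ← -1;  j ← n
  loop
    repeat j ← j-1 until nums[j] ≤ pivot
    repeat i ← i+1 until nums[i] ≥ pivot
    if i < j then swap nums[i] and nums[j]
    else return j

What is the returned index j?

pivot = nums[0] = 3; i = -1, j = 7
j→6 (nums[6]=1≤3), i→0 (nums[0]=3≥3); i<j, swap → 1 4 0 -8 -7 -5 3
j→5 (nums[5]=-5≤3), i→1 (nums[1]=4≥3); i<j, swap → 1 -5 0 -8 -7 4 3
j→4, i→5; i≥j, return j=4. nums = 1 -5 0 -8 -7 4 3

4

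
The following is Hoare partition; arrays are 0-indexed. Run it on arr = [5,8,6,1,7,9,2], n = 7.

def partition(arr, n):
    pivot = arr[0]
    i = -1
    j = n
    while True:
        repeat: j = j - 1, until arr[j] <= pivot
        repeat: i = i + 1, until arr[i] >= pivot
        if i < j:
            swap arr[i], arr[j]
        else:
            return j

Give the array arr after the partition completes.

[2,1,6,8,7,9,5]

pivot=5
j stops at 6 (2), i stops at 0 (5); swap ⇒ [2,8,6,1,7,9,5]
j stops at 3 (1), i stops at 1 (8); swap ⇒ [2,1,6,8,7,9,5]
j stops at 1, i stops at 2; i≥j ⇒ return 1. arr=[2,1,6,8,7,9,5]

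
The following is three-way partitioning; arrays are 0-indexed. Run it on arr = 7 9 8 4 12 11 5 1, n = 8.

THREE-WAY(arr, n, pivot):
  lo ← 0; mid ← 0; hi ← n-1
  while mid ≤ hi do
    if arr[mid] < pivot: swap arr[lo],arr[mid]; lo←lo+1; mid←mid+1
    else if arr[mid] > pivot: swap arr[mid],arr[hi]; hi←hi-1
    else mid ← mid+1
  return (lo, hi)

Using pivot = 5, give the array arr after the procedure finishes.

lo=0 mid=0 hi=7
7>5: swap(0,7), hi=6 ⇒ 1 9 8 4 12 11 5 7
1<5: swap(0,0), lo=1 mid=1 ⇒ 1 9 8 4 12 11 5 7
9>5: swap(1,6), hi=5 ⇒ 1 5 8 4 12 11 9 7
5=5: mid=2
8>5: swap(2,5), hi=4 ⇒ 1 5 11 4 12 8 9 7
11>5: swap(2,4), hi=3 ⇒ 1 5 12 4 11 8 9 7
12>5: swap(2,3), hi=2 ⇒ 1 5 4 12 11 8 9 7
4<5: swap(1,2), lo=2 mid=3 ⇒ 1 4 5 12 11 8 9 7
done. lo=2 hi=2; arr=1 4 5 12 11 8 9 7

1 4 5 12 11 8 9 7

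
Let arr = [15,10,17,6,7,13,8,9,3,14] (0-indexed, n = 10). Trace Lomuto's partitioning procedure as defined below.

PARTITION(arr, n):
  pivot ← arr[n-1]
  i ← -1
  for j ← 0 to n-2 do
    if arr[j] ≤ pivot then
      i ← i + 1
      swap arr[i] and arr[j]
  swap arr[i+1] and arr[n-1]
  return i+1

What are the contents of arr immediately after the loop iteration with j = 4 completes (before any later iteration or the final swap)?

pivot = arr[9] = 14; i = -1
j=0: arr[0]=15 > 14 → no swap
j=1: arr[1]=10 ≤ 14 → i=0, swap arr[0],arr[1] → [10,15,17,6,7,13,8,9,3,14]
j=2: arr[2]=17 > 14 → no swap
j=3: arr[3]=6 ≤ 14 → i=1, swap arr[1],arr[3] → [10,6,17,15,7,13,8,9,3,14]
j=4: arr[4]=7 ≤ 14 → i=2, swap arr[2],arr[4] → [10,6,7,15,17,13,8,9,3,14]
(after j=4) arr = [10,6,7,15,17,13,8,9,3,14]

[10,6,7,15,17,13,8,9,3,14]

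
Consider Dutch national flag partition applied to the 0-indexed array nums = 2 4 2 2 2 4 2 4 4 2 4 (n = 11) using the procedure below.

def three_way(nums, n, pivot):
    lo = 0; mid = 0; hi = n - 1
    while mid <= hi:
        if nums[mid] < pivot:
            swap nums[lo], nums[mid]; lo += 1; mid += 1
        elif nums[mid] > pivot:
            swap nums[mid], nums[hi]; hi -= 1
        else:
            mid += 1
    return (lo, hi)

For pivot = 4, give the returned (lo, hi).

(6, 10)

lo=0 mid=0 hi=10
2<4: swap(0,0), lo=1 mid=1 ⇒ 2 4 2 2 2 4 2 4 4 2 4
4=4: mid=2
2<4: swap(1,2), lo=2 mid=3 ⇒ 2 2 4 2 2 4 2 4 4 2 4
2<4: swap(2,3), lo=3 mid=4 ⇒ 2 2 2 4 2 4 2 4 4 2 4
2<4: swap(3,4), lo=4 mid=5 ⇒ 2 2 2 2 4 4 2 4 4 2 4
4=4: mid=6
2<4: swap(4,6), lo=5 mid=7 ⇒ 2 2 2 2 2 4 4 4 4 2 4
4=4: mid=8
4=4: mid=9
2<4: swap(5,9), lo=6 mid=10 ⇒ 2 2 2 2 2 2 4 4 4 4 4
4=4: mid=11
done. lo=6 hi=10; nums=2 2 2 2 2 2 4 4 4 4 4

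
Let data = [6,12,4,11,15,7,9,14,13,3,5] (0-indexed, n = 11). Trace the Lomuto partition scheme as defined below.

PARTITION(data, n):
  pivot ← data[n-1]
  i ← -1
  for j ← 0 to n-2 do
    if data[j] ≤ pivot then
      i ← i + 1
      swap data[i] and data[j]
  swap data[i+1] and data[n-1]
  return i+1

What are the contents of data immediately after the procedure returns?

pivot = data[10] = 5; i = -1
j=0: data[0]=6 > 5 → no swap
j=1: data[1]=12 > 5 → no swap
j=2: data[2]=4 ≤ 5 → i=0, swap data[0],data[2] → [4,12,6,11,15,7,9,14,13,3,5]
j=3: data[3]=11 > 5 → no swap
j=4: data[4]=15 > 5 → no swap
j=5: data[5]=7 > 5 → no swap
j=6: data[6]=9 > 5 → no swap
j=7: data[7]=14 > 5 → no swap
j=8: data[8]=13 > 5 → no swap
j=9: data[9]=3 ≤ 5 → i=1, swap data[1],data[9] → [4,3,6,11,15,7,9,14,13,12,5]
final swap data[2],data[10] → [4,3,5,11,15,7,9,14,13,12,6]; return 2

[4,3,5,11,15,7,9,14,13,12,6]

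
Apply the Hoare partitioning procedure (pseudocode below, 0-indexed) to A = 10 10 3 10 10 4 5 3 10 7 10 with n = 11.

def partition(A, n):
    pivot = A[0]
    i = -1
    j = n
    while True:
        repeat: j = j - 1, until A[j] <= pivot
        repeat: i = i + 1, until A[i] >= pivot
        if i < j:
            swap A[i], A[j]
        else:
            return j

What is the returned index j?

pivot = A[0] = 10; i = -1, j = 11
j→10 (A[10]=10≤10), i→0 (A[0]=10≥10); i<j, swap → 10 10 3 10 10 4 5 3 10 7 10
j→9 (A[9]=7≤10), i→1 (A[1]=10≥10); i<j, swap → 10 7 3 10 10 4 5 3 10 10 10
j→8 (A[8]=10≤10), i→3 (A[3]=10≥10); i<j, swap → 10 7 3 10 10 4 5 3 10 10 10
j→7 (A[7]=3≤10), i→4 (A[4]=10≥10); i<j, swap → 10 7 3 10 3 4 5 10 10 10 10
j→6, i→7; i≥j, return j=6. A = 10 7 3 10 3 4 5 10 10 10 10

6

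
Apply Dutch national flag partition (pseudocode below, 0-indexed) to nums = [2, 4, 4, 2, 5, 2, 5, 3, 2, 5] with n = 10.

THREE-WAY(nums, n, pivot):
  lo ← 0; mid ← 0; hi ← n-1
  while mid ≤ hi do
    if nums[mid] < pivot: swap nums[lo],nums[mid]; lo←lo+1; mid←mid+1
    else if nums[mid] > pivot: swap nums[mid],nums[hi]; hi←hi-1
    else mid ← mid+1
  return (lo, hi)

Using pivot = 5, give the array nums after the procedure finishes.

[2, 4, 4, 2, 2, 3, 2, 5, 5, 5]

lo=0 mid=0 hi=9
2<5: swap(0,0), lo=1 mid=1 ⇒ [2, 4, 4, 2, 5, 2, 5, 3, 2, 5]
4<5: swap(1,1), lo=2 mid=2 ⇒ [2, 4, 4, 2, 5, 2, 5, 3, 2, 5]
4<5: swap(2,2), lo=3 mid=3 ⇒ [2, 4, 4, 2, 5, 2, 5, 3, 2, 5]
2<5: swap(3,3), lo=4 mid=4 ⇒ [2, 4, 4, 2, 5, 2, 5, 3, 2, 5]
5=5: mid=5
2<5: swap(4,5), lo=5 mid=6 ⇒ [2, 4, 4, 2, 2, 5, 5, 3, 2, 5]
5=5: mid=7
3<5: swap(5,7), lo=6 mid=8 ⇒ [2, 4, 4, 2, 2, 3, 5, 5, 2, 5]
2<5: swap(6,8), lo=7 mid=9 ⇒ [2, 4, 4, 2, 2, 3, 2, 5, 5, 5]
5=5: mid=10
done. lo=7 hi=9; nums=[2, 4, 4, 2, 2, 3, 2, 5, 5, 5]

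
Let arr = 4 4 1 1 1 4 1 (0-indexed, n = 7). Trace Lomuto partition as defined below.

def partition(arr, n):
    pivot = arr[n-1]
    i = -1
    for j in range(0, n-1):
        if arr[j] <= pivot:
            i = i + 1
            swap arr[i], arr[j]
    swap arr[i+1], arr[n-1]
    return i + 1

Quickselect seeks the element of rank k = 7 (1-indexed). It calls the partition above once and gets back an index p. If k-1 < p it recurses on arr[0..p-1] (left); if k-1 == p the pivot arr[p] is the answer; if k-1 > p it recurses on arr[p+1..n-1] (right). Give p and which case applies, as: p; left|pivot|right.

pivot=1, i=-1
j=0: 4>1, skip
j=1: 4>1, skip
j=2: 1≤1, i=0, swap(0,2) ⇒ 1 4 4 1 1 4 1
j=3: 1≤1, i=1, swap(1,3) ⇒ 1 1 4 4 1 4 1
j=4: 1≤1, i=2, swap(2,4) ⇒ 1 1 1 4 4 4 1
j=5: 4>1, skip
swap(3,6) ⇒ 1 1 1 1 4 4 4; return 3
p = 3; k-1 = 6 > 3 ⇒ right

3; right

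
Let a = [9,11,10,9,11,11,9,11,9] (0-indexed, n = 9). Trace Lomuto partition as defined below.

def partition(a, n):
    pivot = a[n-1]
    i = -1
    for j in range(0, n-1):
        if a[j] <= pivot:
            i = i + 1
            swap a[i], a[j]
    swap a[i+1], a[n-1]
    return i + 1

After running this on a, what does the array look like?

pivot=9, i=-1
j=0: 9≤9, i=0, swap(0,0) ⇒ [9,11,10,9,11,11,9,11,9]
j=1: 11>9, skip
j=2: 10>9, skip
j=3: 9≤9, i=1, swap(1,3) ⇒ [9,9,10,11,11,11,9,11,9]
j=4: 11>9, skip
j=5: 11>9, skip
j=6: 9≤9, i=2, swap(2,6) ⇒ [9,9,9,11,11,11,10,11,9]
j=7: 11>9, skip
swap(3,8) ⇒ [9,9,9,9,11,11,10,11,11]; return 3

[9,9,9,9,11,11,10,11,11]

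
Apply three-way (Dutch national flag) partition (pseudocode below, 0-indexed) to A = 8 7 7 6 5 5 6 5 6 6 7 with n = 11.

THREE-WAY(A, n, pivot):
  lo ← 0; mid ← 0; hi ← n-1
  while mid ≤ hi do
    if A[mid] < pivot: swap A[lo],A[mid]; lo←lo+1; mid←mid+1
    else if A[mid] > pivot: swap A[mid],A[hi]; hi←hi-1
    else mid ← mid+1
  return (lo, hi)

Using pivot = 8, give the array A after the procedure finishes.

7 7 6 5 5 6 5 6 6 7 8

lo=0 mid=0 hi=10
8=8: mid=1
7<8: swap(0,1), lo=1 mid=2 ⇒ 7 8 7 6 5 5 6 5 6 6 7
7<8: swap(1,2), lo=2 mid=3 ⇒ 7 7 8 6 5 5 6 5 6 6 7
6<8: swap(2,3), lo=3 mid=4 ⇒ 7 7 6 8 5 5 6 5 6 6 7
5<8: swap(3,4), lo=4 mid=5 ⇒ 7 7 6 5 8 5 6 5 6 6 7
5<8: swap(4,5), lo=5 mid=6 ⇒ 7 7 6 5 5 8 6 5 6 6 7
6<8: swap(5,6), lo=6 mid=7 ⇒ 7 7 6 5 5 6 8 5 6 6 7
5<8: swap(6,7), lo=7 mid=8 ⇒ 7 7 6 5 5 6 5 8 6 6 7
6<8: swap(7,8), lo=8 mid=9 ⇒ 7 7 6 5 5 6 5 6 8 6 7
6<8: swap(8,9), lo=9 mid=10 ⇒ 7 7 6 5 5 6 5 6 6 8 7
7<8: swap(9,10), lo=10 mid=11 ⇒ 7 7 6 5 5 6 5 6 6 7 8
done. lo=10 hi=10; A=7 7 6 5 5 6 5 6 6 7 8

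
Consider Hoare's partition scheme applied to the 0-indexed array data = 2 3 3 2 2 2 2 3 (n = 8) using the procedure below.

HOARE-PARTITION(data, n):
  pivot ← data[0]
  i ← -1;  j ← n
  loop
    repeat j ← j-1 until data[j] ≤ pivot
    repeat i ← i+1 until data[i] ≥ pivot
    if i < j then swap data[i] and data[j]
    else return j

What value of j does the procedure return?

3

pivot=2
j stops at 6 (2), i stops at 0 (2); swap ⇒ 2 3 3 2 2 2 2 3
j stops at 5 (2), i stops at 1 (3); swap ⇒ 2 2 3 2 2 3 2 3
j stops at 4 (2), i stops at 2 (3); swap ⇒ 2 2 2 2 3 3 2 3
j stops at 3, i stops at 3; i≥j ⇒ return 3. data=2 2 2 2 3 3 2 3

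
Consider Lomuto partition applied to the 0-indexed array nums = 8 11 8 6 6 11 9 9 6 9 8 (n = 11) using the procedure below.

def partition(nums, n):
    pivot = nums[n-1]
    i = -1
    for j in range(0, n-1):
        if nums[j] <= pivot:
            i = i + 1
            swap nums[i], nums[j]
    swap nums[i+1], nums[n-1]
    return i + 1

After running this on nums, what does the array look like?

pivot=8, i=-1
j=0: 8≤8, i=0, swap(0,0) ⇒ 8 11 8 6 6 11 9 9 6 9 8
j=1: 11>8, skip
j=2: 8≤8, i=1, swap(1,2) ⇒ 8 8 11 6 6 11 9 9 6 9 8
j=3: 6≤8, i=2, swap(2,3) ⇒ 8 8 6 11 6 11 9 9 6 9 8
j=4: 6≤8, i=3, swap(3,4) ⇒ 8 8 6 6 11 11 9 9 6 9 8
j=5: 11>8, skip
j=6: 9>8, skip
j=7: 9>8, skip
j=8: 6≤8, i=4, swap(4,8) ⇒ 8 8 6 6 6 11 9 9 11 9 8
j=9: 9>8, skip
swap(5,10) ⇒ 8 8 6 6 6 8 9 9 11 9 11; return 5

8 8 6 6 6 8 9 9 11 9 11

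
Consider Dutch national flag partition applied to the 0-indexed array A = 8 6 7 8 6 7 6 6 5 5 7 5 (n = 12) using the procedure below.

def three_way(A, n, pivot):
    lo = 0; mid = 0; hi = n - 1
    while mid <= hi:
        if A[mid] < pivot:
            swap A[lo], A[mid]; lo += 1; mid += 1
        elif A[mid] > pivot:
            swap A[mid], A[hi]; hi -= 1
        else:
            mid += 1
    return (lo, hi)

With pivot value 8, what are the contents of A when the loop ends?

pivot = 8; lo=0, mid=0, hi=11
A[mid]=8=8: mid=1
A[mid]=6<8: swap A[0],A[1]; lo=1,mid=2 → 6 8 7 8 6 7 6 6 5 5 7 5
A[mid]=7<8: swap A[1],A[2]; lo=2,mid=3 → 6 7 8 8 6 7 6 6 5 5 7 5
A[mid]=8=8: mid=4
A[mid]=6<8: swap A[2],A[4]; lo=3,mid=5 → 6 7 6 8 8 7 6 6 5 5 7 5
A[mid]=7<8: swap A[3],A[5]; lo=4,mid=6 → 6 7 6 7 8 8 6 6 5 5 7 5
A[mid]=6<8: swap A[4],A[6]; lo=5,mid=7 → 6 7 6 7 6 8 8 6 5 5 7 5
A[mid]=6<8: swap A[5],A[7]; lo=6,mid=8 → 6 7 6 7 6 6 8 8 5 5 7 5
A[mid]=5<8: swap A[6],A[8]; lo=7,mid=9 → 6 7 6 7 6 6 5 8 8 5 7 5
A[mid]=5<8: swap A[7],A[9]; lo=8,mid=10 → 6 7 6 7 6 6 5 5 8 8 7 5
A[mid]=7<8: swap A[8],A[10]; lo=9,mid=11 → 6 7 6 7 6 6 5 5 7 8 8 5
A[mid]=5<8: swap A[9],A[11]; lo=10,mid=12 → 6 7 6 7 6 6 5 5 7 5 8 8
end: lo=10, hi=11; A = 6 7 6 7 6 6 5 5 7 5 8 8

6 7 6 7 6 6 5 5 7 5 8 8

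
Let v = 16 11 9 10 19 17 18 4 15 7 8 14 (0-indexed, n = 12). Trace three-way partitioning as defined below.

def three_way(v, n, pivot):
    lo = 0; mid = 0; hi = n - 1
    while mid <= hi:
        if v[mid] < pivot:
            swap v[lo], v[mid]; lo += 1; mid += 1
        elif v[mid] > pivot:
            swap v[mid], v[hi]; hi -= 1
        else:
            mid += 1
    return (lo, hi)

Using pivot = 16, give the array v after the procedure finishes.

pivot = 16; lo=0, mid=0, hi=11
v[mid]=16=16: mid=1
v[mid]=11<16: swap v[0],v[1]; lo=1,mid=2 → 11 16 9 10 19 17 18 4 15 7 8 14
v[mid]=9<16: swap v[1],v[2]; lo=2,mid=3 → 11 9 16 10 19 17 18 4 15 7 8 14
v[mid]=10<16: swap v[2],v[3]; lo=3,mid=4 → 11 9 10 16 19 17 18 4 15 7 8 14
v[mid]=19>16: swap v[4],v[11]; hi=10 → 11 9 10 16 14 17 18 4 15 7 8 19
v[mid]=14<16: swap v[3],v[4]; lo=4,mid=5 → 11 9 10 14 16 17 18 4 15 7 8 19
v[mid]=17>16: swap v[5],v[10]; hi=9 → 11 9 10 14 16 8 18 4 15 7 17 19
v[mid]=8<16: swap v[4],v[5]; lo=5,mid=6 → 11 9 10 14 8 16 18 4 15 7 17 19
v[mid]=18>16: swap v[6],v[9]; hi=8 → 11 9 10 14 8 16 7 4 15 18 17 19
v[mid]=7<16: swap v[5],v[6]; lo=6,mid=7 → 11 9 10 14 8 7 16 4 15 18 17 19
v[mid]=4<16: swap v[6],v[7]; lo=7,mid=8 → 11 9 10 14 8 7 4 16 15 18 17 19
v[mid]=15<16: swap v[7],v[8]; lo=8,mid=9 → 11 9 10 14 8 7 4 15 16 18 17 19
end: lo=8, hi=8; v = 11 9 10 14 8 7 4 15 16 18 17 19

11 9 10 14 8 7 4 15 16 18 17 19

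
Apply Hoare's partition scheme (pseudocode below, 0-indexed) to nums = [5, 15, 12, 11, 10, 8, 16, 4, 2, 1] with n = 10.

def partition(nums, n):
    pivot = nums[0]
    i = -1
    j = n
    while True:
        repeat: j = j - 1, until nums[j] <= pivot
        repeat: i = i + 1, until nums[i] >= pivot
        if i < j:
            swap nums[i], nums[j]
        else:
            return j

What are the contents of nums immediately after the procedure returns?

pivot = nums[0] = 5; i = -1, j = 10
j→9 (nums[9]=1≤5), i→0 (nums[0]=5≥5); i<j, swap → [1, 15, 12, 11, 10, 8, 16, 4, 2, 5]
j→8 (nums[8]=2≤5), i→1 (nums[1]=15≥5); i<j, swap → [1, 2, 12, 11, 10, 8, 16, 4, 15, 5]
j→7 (nums[7]=4≤5), i→2 (nums[2]=12≥5); i<j, swap → [1, 2, 4, 11, 10, 8, 16, 12, 15, 5]
j→2, i→3; i≥j, return j=2. nums = [1, 2, 4, 11, 10, 8, 16, 12, 15, 5]

[1, 2, 4, 11, 10, 8, 16, 12, 15, 5]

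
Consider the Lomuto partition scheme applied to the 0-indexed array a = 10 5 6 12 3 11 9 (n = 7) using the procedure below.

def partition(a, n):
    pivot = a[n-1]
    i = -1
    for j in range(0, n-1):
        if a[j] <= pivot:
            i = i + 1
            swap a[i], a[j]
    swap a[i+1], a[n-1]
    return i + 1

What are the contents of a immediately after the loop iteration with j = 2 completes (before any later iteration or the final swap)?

5 6 10 12 3 11 9

pivot = a[6] = 9; i = -1
j=0: a[0]=10 > 9 → no swap
j=1: a[1]=5 ≤ 9 → i=0, swap a[0],a[1] → 5 10 6 12 3 11 9
j=2: a[2]=6 ≤ 9 → i=1, swap a[1],a[2] → 5 6 10 12 3 11 9
(after j=2) a = 5 6 10 12 3 11 9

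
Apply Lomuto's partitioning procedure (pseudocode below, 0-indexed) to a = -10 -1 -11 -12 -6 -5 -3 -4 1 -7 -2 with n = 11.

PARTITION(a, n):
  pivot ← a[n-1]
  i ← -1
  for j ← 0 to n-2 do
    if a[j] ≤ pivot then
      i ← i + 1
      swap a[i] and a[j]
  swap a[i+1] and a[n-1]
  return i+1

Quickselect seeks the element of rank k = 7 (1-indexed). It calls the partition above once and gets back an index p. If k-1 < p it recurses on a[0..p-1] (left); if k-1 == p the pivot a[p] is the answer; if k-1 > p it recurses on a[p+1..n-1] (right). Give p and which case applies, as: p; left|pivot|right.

8; left

pivot = a[10] = -2; i = -1
j=0: a[0]=-10 ≤ -2 → i=0, swap a[0],a[0] (no change) → -10 -1 -11 -12 -6 -5 -3 -4 1 -7 -2
j=1: a[1]=-1 > -2 → no swap
j=2: a[2]=-11 ≤ -2 → i=1, swap a[1],a[2] → -10 -11 -1 -12 -6 -5 -3 -4 1 -7 -2
j=3: a[3]=-12 ≤ -2 → i=2, swap a[2],a[3] → -10 -11 -12 -1 -6 -5 -3 -4 1 -7 -2
j=4: a[4]=-6 ≤ -2 → i=3, swap a[3],a[4] → -10 -11 -12 -6 -1 -5 -3 -4 1 -7 -2
j=5: a[5]=-5 ≤ -2 → i=4, swap a[4],a[5] → -10 -11 -12 -6 -5 -1 -3 -4 1 -7 -2
j=6: a[6]=-3 ≤ -2 → i=5, swap a[5],a[6] → -10 -11 -12 -6 -5 -3 -1 -4 1 -7 -2
j=7: a[7]=-4 ≤ -2 → i=6, swap a[6],a[7] → -10 -11 -12 -6 -5 -3 -4 -1 1 -7 -2
j=8: a[8]=1 > -2 → no swap
j=9: a[9]=-7 ≤ -2 → i=7, swap a[7],a[9] → -10 -11 -12 -6 -5 -3 -4 -7 1 -1 -2
final swap a[8],a[10] → -10 -11 -12 -6 -5 -3 -4 -7 -2 -1 1; return 8
p = 8; k-1 = 6 < 8 ⇒ left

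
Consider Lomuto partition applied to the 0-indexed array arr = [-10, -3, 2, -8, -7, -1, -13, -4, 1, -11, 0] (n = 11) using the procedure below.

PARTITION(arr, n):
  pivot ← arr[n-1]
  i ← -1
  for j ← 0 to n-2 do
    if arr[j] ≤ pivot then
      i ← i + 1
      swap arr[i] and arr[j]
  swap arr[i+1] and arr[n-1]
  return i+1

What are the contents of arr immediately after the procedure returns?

[-10, -3, -8, -7, -1, -13, -4, -11, 0, 2, 1]

pivot = arr[10] = 0; i = -1
j=0: arr[0]=-10 ≤ 0 → i=0, swap arr[0],arr[0] (no change) → [-10, -3, 2, -8, -7, -1, -13, -4, 1, -11, 0]
j=1: arr[1]=-3 ≤ 0 → i=1, swap arr[1],arr[1] (no change) → [-10, -3, 2, -8, -7, -1, -13, -4, 1, -11, 0]
j=2: arr[2]=2 > 0 → no swap
j=3: arr[3]=-8 ≤ 0 → i=2, swap arr[2],arr[3] → [-10, -3, -8, 2, -7, -1, -13, -4, 1, -11, 0]
j=4: arr[4]=-7 ≤ 0 → i=3, swap arr[3],arr[4] → [-10, -3, -8, -7, 2, -1, -13, -4, 1, -11, 0]
j=5: arr[5]=-1 ≤ 0 → i=4, swap arr[4],arr[5] → [-10, -3, -8, -7, -1, 2, -13, -4, 1, -11, 0]
j=6: arr[6]=-13 ≤ 0 → i=5, swap arr[5],arr[6] → [-10, -3, -8, -7, -1, -13, 2, -4, 1, -11, 0]
j=7: arr[7]=-4 ≤ 0 → i=6, swap arr[6],arr[7] → [-10, -3, -8, -7, -1, -13, -4, 2, 1, -11, 0]
j=8: arr[8]=1 > 0 → no swap
j=9: arr[9]=-11 ≤ 0 → i=7, swap arr[7],arr[9] → [-10, -3, -8, -7, -1, -13, -4, -11, 1, 2, 0]
final swap arr[8],arr[10] → [-10, -3, -8, -7, -1, -13, -4, -11, 0, 2, 1]; return 8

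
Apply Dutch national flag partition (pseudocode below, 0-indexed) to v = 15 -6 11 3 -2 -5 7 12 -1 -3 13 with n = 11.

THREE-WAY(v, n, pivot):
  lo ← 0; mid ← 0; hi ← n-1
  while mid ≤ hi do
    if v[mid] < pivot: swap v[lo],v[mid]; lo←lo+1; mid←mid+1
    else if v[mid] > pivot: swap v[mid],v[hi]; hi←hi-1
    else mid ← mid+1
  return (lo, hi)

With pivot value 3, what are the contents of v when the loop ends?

pivot = 3; lo=0, mid=0, hi=10
v[mid]=15>3: swap v[0],v[10]; hi=9 → 13 -6 11 3 -2 -5 7 12 -1 -3 15
v[mid]=13>3: swap v[0],v[9]; hi=8 → -3 -6 11 3 -2 -5 7 12 -1 13 15
v[mid]=-3<3: swap v[0],v[0]; lo=1,mid=1 → -3 -6 11 3 -2 -5 7 12 -1 13 15
v[mid]=-6<3: swap v[1],v[1]; lo=2,mid=2 → -3 -6 11 3 -2 -5 7 12 -1 13 15
v[mid]=11>3: swap v[2],v[8]; hi=7 → -3 -6 -1 3 -2 -5 7 12 11 13 15
v[mid]=-1<3: swap v[2],v[2]; lo=3,mid=3 → -3 -6 -1 3 -2 -5 7 12 11 13 15
v[mid]=3=3: mid=4
v[mid]=-2<3: swap v[3],v[4]; lo=4,mid=5 → -3 -6 -1 -2 3 -5 7 12 11 13 15
v[mid]=-5<3: swap v[4],v[5]; lo=5,mid=6 → -3 -6 -1 -2 -5 3 7 12 11 13 15
v[mid]=7>3: swap v[6],v[7]; hi=6 → -3 -6 -1 -2 -5 3 12 7 11 13 15
v[mid]=12>3: swap v[6],v[6]; hi=5 → -3 -6 -1 -2 -5 3 12 7 11 13 15
end: lo=5, hi=5; v = -3 -6 -1 -2 -5 3 12 7 11 13 15

-3 -6 -1 -2 -5 3 12 7 11 13 15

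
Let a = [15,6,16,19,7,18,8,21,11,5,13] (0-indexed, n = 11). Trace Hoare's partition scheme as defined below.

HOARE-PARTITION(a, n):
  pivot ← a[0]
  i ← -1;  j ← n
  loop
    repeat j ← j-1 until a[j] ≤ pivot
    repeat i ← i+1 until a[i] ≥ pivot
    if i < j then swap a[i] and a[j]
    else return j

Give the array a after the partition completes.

[13,6,5,11,7,8,18,21,19,16,15]

pivot=15
j stops at 10 (13), i stops at 0 (15); swap ⇒ [13,6,16,19,7,18,8,21,11,5,15]
j stops at 9 (5), i stops at 2 (16); swap ⇒ [13,6,5,19,7,18,8,21,11,16,15]
j stops at 8 (11), i stops at 3 (19); swap ⇒ [13,6,5,11,7,18,8,21,19,16,15]
j stops at 6 (8), i stops at 5 (18); swap ⇒ [13,6,5,11,7,8,18,21,19,16,15]
j stops at 5, i stops at 6; i≥j ⇒ return 5. a=[13,6,5,11,7,8,18,21,19,16,15]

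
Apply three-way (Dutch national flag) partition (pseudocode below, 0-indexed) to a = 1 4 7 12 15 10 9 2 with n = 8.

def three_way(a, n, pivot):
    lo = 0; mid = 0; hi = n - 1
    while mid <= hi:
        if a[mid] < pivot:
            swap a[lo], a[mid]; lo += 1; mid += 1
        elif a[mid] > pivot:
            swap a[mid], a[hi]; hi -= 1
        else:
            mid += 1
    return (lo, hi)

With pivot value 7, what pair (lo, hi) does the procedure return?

(3, 3)

pivot = 7; lo=0, mid=0, hi=7
a[mid]=1<7: swap a[0],a[0]; lo=1,mid=1 → 1 4 7 12 15 10 9 2
a[mid]=4<7: swap a[1],a[1]; lo=2,mid=2 → 1 4 7 12 15 10 9 2
a[mid]=7=7: mid=3
a[mid]=12>7: swap a[3],a[7]; hi=6 → 1 4 7 2 15 10 9 12
a[mid]=2<7: swap a[2],a[3]; lo=3,mid=4 → 1 4 2 7 15 10 9 12
a[mid]=15>7: swap a[4],a[6]; hi=5 → 1 4 2 7 9 10 15 12
a[mid]=9>7: swap a[4],a[5]; hi=4 → 1 4 2 7 10 9 15 12
a[mid]=10>7: swap a[4],a[4]; hi=3 → 1 4 2 7 10 9 15 12
end: lo=3, hi=3; a = 1 4 2 7 10 9 15 12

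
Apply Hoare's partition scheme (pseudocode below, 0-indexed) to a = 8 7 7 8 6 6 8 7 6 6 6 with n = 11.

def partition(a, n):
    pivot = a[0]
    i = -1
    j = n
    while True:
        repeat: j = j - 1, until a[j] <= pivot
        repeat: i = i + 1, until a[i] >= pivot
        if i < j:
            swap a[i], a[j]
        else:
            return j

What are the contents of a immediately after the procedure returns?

pivot=8
j stops at 10 (6), i stops at 0 (8); swap ⇒ 6 7 7 8 6 6 8 7 6 6 8
j stops at 9 (6), i stops at 3 (8); swap ⇒ 6 7 7 6 6 6 8 7 6 8 8
j stops at 8 (6), i stops at 6 (8); swap ⇒ 6 7 7 6 6 6 6 7 8 8 8
j stops at 7, i stops at 8; i≥j ⇒ return 7. a=6 7 7 6 6 6 6 7 8 8 8

6 7 7 6 6 6 6 7 8 8 8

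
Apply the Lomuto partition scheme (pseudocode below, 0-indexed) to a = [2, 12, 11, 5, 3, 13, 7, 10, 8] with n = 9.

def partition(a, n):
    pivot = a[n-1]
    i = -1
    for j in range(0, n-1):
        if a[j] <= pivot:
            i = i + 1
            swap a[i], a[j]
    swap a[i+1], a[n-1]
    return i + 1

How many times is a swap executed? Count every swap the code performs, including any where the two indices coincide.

pivot=8, i=-1
j=0: 2≤8, i=0, swap(0,0) ⇒ [2, 12, 11, 5, 3, 13, 7, 10, 8]
j=1: 12>8, skip
j=2: 11>8, skip
j=3: 5≤8, i=1, swap(1,3) ⇒ [2, 5, 11, 12, 3, 13, 7, 10, 8]
j=4: 3≤8, i=2, swap(2,4) ⇒ [2, 5, 3, 12, 11, 13, 7, 10, 8]
j=5: 13>8, skip
j=6: 7≤8, i=3, swap(3,6) ⇒ [2, 5, 3, 7, 11, 13, 12, 10, 8]
j=7: 10>8, skip
swap(4,8) ⇒ [2, 5, 3, 7, 8, 13, 12, 10, 11]; return 4

5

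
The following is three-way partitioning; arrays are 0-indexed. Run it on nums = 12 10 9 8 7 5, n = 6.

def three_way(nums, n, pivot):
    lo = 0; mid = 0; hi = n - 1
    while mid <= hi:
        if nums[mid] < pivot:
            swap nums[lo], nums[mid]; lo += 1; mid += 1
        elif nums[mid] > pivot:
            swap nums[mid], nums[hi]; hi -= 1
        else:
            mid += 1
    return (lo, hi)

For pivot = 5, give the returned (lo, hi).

(0, 0)

lo=0 mid=0 hi=5
12>5: swap(0,5), hi=4 ⇒ 5 10 9 8 7 12
5=5: mid=1
10>5: swap(1,4), hi=3 ⇒ 5 7 9 8 10 12
7>5: swap(1,3), hi=2 ⇒ 5 8 9 7 10 12
8>5: swap(1,2), hi=1 ⇒ 5 9 8 7 10 12
9>5: swap(1,1), hi=0 ⇒ 5 9 8 7 10 12
done. lo=0 hi=0; nums=5 9 8 7 10 12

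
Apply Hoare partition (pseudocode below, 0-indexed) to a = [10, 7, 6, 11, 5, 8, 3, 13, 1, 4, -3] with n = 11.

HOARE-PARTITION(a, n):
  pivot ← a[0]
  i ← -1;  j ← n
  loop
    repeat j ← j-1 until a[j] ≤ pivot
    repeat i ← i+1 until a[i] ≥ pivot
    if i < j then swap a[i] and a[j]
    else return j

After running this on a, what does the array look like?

pivot = a[0] = 10; i = -1, j = 11
j→10 (a[10]=-3≤10), i→0 (a[0]=10≥10); i<j, swap → [-3, 7, 6, 11, 5, 8, 3, 13, 1, 4, 10]
j→9 (a[9]=4≤10), i→3 (a[3]=11≥10); i<j, swap → [-3, 7, 6, 4, 5, 8, 3, 13, 1, 11, 10]
j→8 (a[8]=1≤10), i→7 (a[7]=13≥10); i<j, swap → [-3, 7, 6, 4, 5, 8, 3, 1, 13, 11, 10]
j→7, i→8; i≥j, return j=7. a = [-3, 7, 6, 4, 5, 8, 3, 1, 13, 11, 10]

[-3, 7, 6, 4, 5, 8, 3, 1, 13, 11, 10]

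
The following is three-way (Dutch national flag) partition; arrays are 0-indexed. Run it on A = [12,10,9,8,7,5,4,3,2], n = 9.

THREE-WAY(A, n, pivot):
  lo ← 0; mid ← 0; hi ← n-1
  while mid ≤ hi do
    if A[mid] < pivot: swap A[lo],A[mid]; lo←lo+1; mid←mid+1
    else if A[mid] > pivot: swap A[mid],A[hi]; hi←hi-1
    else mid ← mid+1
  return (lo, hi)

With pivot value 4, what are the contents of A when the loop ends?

[2,3,4,7,5,8,9,10,12]

pivot = 4; lo=0, mid=0, hi=8
A[mid]=12>4: swap A[0],A[8]; hi=7 → [2,10,9,8,7,5,4,3,12]
A[mid]=2<4: swap A[0],A[0]; lo=1,mid=1 → [2,10,9,8,7,5,4,3,12]
A[mid]=10>4: swap A[1],A[7]; hi=6 → [2,3,9,8,7,5,4,10,12]
A[mid]=3<4: swap A[1],A[1]; lo=2,mid=2 → [2,3,9,8,7,5,4,10,12]
A[mid]=9>4: swap A[2],A[6]; hi=5 → [2,3,4,8,7,5,9,10,12]
A[mid]=4=4: mid=3
A[mid]=8>4: swap A[3],A[5]; hi=4 → [2,3,4,5,7,8,9,10,12]
A[mid]=5>4: swap A[3],A[4]; hi=3 → [2,3,4,7,5,8,9,10,12]
A[mid]=7>4: swap A[3],A[3]; hi=2 → [2,3,4,7,5,8,9,10,12]
end: lo=2, hi=2; A = [2,3,4,7,5,8,9,10,12]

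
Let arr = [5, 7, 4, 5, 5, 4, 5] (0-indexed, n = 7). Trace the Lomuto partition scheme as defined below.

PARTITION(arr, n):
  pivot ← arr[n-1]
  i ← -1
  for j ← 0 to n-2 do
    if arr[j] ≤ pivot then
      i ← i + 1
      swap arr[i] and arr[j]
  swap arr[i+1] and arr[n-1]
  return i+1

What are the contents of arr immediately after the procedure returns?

pivot=5, i=-1
j=0: 5≤5, i=0, swap(0,0) ⇒ [5, 7, 4, 5, 5, 4, 5]
j=1: 7>5, skip
j=2: 4≤5, i=1, swap(1,2) ⇒ [5, 4, 7, 5, 5, 4, 5]
j=3: 5≤5, i=2, swap(2,3) ⇒ [5, 4, 5, 7, 5, 4, 5]
j=4: 5≤5, i=3, swap(3,4) ⇒ [5, 4, 5, 5, 7, 4, 5]
j=5: 4≤5, i=4, swap(4,5) ⇒ [5, 4, 5, 5, 4, 7, 5]
swap(5,6) ⇒ [5, 4, 5, 5, 4, 5, 7]; return 5

[5, 4, 5, 5, 4, 5, 7]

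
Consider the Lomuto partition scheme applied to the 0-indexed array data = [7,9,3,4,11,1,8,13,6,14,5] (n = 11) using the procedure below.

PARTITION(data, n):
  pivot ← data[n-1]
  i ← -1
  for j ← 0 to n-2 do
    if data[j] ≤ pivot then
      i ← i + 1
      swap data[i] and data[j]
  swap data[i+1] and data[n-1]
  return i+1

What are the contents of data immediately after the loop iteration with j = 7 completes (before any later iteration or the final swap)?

[3,4,1,9,11,7,8,13,6,14,5]

pivot = data[10] = 5; i = -1
j=0: data[0]=7 > 5 → no swap
j=1: data[1]=9 > 5 → no swap
j=2: data[2]=3 ≤ 5 → i=0, swap data[0],data[2] → [3,9,7,4,11,1,8,13,6,14,5]
j=3: data[3]=4 ≤ 5 → i=1, swap data[1],data[3] → [3,4,7,9,11,1,8,13,6,14,5]
j=4: data[4]=11 > 5 → no swap
j=5: data[5]=1 ≤ 5 → i=2, swap data[2],data[5] → [3,4,1,9,11,7,8,13,6,14,5]
j=6: data[6]=8 > 5 → no swap
j=7: data[7]=13 > 5 → no swap
(after j=7) data = [3,4,1,9,11,7,8,13,6,14,5]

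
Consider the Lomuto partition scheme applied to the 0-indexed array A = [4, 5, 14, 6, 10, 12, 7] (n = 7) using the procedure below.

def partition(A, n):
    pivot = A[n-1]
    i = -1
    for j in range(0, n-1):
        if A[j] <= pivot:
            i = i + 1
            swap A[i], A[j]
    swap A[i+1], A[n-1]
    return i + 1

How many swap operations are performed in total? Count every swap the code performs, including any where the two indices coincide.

pivot=7, i=-1
j=0: 4≤7, i=0, swap(0,0) ⇒ [4, 5, 14, 6, 10, 12, 7]
j=1: 5≤7, i=1, swap(1,1) ⇒ [4, 5, 14, 6, 10, 12, 7]
j=2: 14>7, skip
j=3: 6≤7, i=2, swap(2,3) ⇒ [4, 5, 6, 14, 10, 12, 7]
j=4: 10>7, skip
j=5: 12>7, skip
swap(3,6) ⇒ [4, 5, 6, 7, 10, 12, 14]; return 3

4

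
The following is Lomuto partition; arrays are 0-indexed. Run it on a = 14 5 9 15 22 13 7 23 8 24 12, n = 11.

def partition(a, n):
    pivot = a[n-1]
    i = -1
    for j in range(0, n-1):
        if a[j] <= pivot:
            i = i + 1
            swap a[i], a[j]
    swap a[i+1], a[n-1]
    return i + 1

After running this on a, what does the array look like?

pivot=12, i=-1
j=0: 14>12, skip
j=1: 5≤12, i=0, swap(0,1) ⇒ 5 14 9 15 22 13 7 23 8 24 12
j=2: 9≤12, i=1, swap(1,2) ⇒ 5 9 14 15 22 13 7 23 8 24 12
j=3: 15>12, skip
j=4: 22>12, skip
j=5: 13>12, skip
j=6: 7≤12, i=2, swap(2,6) ⇒ 5 9 7 15 22 13 14 23 8 24 12
j=7: 23>12, skip
j=8: 8≤12, i=3, swap(3,8) ⇒ 5 9 7 8 22 13 14 23 15 24 12
j=9: 24>12, skip
swap(4,10) ⇒ 5 9 7 8 12 13 14 23 15 24 22; return 4

5 9 7 8 12 13 14 23 15 24 22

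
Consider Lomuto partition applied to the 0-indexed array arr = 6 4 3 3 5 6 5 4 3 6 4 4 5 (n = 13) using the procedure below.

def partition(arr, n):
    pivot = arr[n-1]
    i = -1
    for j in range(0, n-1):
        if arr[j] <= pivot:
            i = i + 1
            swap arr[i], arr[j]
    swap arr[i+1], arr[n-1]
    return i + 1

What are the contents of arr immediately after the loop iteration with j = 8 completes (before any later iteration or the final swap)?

pivot=5, i=-1
j=0: 6>5, skip
j=1: 4≤5, i=0, swap(0,1) ⇒ 4 6 3 3 5 6 5 4 3 6 4 4 5
j=2: 3≤5, i=1, swap(1,2) ⇒ 4 3 6 3 5 6 5 4 3 6 4 4 5
j=3: 3≤5, i=2, swap(2,3) ⇒ 4 3 3 6 5 6 5 4 3 6 4 4 5
j=4: 5≤5, i=3, swap(3,4) ⇒ 4 3 3 5 6 6 5 4 3 6 4 4 5
j=5: 6>5, skip
j=6: 5≤5, i=4, swap(4,6) ⇒ 4 3 3 5 5 6 6 4 3 6 4 4 5
j=7: 4≤5, i=5, swap(5,7) ⇒ 4 3 3 5 5 4 6 6 3 6 4 4 5
j=8: 3≤5, i=6, swap(6,8) ⇒ 4 3 3 5 5 4 3 6 6 6 4 4 5
(after j=8) arr = 4 3 3 5 5 4 3 6 6 6 4 4 5

4 3 3 5 5 4 3 6 6 6 4 4 5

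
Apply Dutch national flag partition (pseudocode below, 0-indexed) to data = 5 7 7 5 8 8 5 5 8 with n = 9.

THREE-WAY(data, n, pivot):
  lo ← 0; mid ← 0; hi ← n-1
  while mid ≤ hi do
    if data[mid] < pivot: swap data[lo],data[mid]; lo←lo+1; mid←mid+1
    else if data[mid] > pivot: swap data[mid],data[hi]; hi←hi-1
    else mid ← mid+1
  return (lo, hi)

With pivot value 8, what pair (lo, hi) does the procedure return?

lo=0 mid=0 hi=8
5<8: swap(0,0), lo=1 mid=1 ⇒ 5 7 7 5 8 8 5 5 8
7<8: swap(1,1), lo=2 mid=2 ⇒ 5 7 7 5 8 8 5 5 8
7<8: swap(2,2), lo=3 mid=3 ⇒ 5 7 7 5 8 8 5 5 8
5<8: swap(3,3), lo=4 mid=4 ⇒ 5 7 7 5 8 8 5 5 8
8=8: mid=5
8=8: mid=6
5<8: swap(4,6), lo=5 mid=7 ⇒ 5 7 7 5 5 8 8 5 8
5<8: swap(5,7), lo=6 mid=8 ⇒ 5 7 7 5 5 5 8 8 8
8=8: mid=9
done. lo=6 hi=8; data=5 7 7 5 5 5 8 8 8

(6, 8)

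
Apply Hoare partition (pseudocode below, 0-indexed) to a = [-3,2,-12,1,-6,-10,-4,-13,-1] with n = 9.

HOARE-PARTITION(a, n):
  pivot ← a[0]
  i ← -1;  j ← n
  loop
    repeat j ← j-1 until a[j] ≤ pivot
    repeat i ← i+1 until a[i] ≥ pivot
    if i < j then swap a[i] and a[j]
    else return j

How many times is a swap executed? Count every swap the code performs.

pivot = a[0] = -3; i = -1, j = 9
j→7 (a[7]=-13≤-3), i→0 (a[0]=-3≥-3); i<j, swap → [-13,2,-12,1,-6,-10,-4,-3,-1]
j→6 (a[6]=-4≤-3), i→1 (a[1]=2≥-3); i<j, swap → [-13,-4,-12,1,-6,-10,2,-3,-1]
j→5 (a[5]=-10≤-3), i→3 (a[3]=1≥-3); i<j, swap → [-13,-4,-12,-10,-6,1,2,-3,-1]
j→4, i→5; i≥j, return j=4. a = [-13,-4,-12,-10,-6,1,2,-3,-1]

3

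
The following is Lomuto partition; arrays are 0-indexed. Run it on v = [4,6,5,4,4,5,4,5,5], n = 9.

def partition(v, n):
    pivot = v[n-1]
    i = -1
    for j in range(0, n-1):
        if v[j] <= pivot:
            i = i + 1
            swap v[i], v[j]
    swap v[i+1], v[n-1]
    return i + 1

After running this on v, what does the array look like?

pivot=5, i=-1
j=0: 4≤5, i=0, swap(0,0) ⇒ [4,6,5,4,4,5,4,5,5]
j=1: 6>5, skip
j=2: 5≤5, i=1, swap(1,2) ⇒ [4,5,6,4,4,5,4,5,5]
j=3: 4≤5, i=2, swap(2,3) ⇒ [4,5,4,6,4,5,4,5,5]
j=4: 4≤5, i=3, swap(3,4) ⇒ [4,5,4,4,6,5,4,5,5]
j=5: 5≤5, i=4, swap(4,5) ⇒ [4,5,4,4,5,6,4,5,5]
j=6: 4≤5, i=5, swap(5,6) ⇒ [4,5,4,4,5,4,6,5,5]
j=7: 5≤5, i=6, swap(6,7) ⇒ [4,5,4,4,5,4,5,6,5]
swap(7,8) ⇒ [4,5,4,4,5,4,5,5,6]; return 7

[4,5,4,4,5,4,5,5,6]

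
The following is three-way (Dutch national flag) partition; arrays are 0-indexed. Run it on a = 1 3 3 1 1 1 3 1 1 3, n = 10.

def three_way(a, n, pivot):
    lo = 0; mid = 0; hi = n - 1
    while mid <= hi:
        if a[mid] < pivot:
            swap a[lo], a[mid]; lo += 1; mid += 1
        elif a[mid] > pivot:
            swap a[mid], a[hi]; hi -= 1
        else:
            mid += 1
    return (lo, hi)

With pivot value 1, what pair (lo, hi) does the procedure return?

(0, 5)

pivot = 1; lo=0, mid=0, hi=9
a[mid]=1=1: mid=1
a[mid]=3>1: swap a[1],a[9]; hi=8 → 1 3 3 1 1 1 3 1 1 3
a[mid]=3>1: swap a[1],a[8]; hi=7 → 1 1 3 1 1 1 3 1 3 3
a[mid]=1=1: mid=2
a[mid]=3>1: swap a[2],a[7]; hi=6 → 1 1 1 1 1 1 3 3 3 3
a[mid]=1=1: mid=3
a[mid]=1=1: mid=4
a[mid]=1=1: mid=5
a[mid]=1=1: mid=6
a[mid]=3>1: swap a[6],a[6]; hi=5 → 1 1 1 1 1 1 3 3 3 3
end: lo=0, hi=5; a = 1 1 1 1 1 1 3 3 3 3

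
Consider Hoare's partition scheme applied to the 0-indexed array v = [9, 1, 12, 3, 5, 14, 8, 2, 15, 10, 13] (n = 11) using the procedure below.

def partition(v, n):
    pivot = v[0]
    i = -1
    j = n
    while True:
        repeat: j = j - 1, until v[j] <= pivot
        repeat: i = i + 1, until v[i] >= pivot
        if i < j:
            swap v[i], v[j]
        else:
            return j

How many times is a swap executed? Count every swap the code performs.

pivot=9
j stops at 7 (2), i stops at 0 (9); swap ⇒ [2, 1, 12, 3, 5, 14, 8, 9, 15, 10, 13]
j stops at 6 (8), i stops at 2 (12); swap ⇒ [2, 1, 8, 3, 5, 14, 12, 9, 15, 10, 13]
j stops at 4, i stops at 5; i≥j ⇒ return 4. v=[2, 1, 8, 3, 5, 14, 12, 9, 15, 10, 13]

2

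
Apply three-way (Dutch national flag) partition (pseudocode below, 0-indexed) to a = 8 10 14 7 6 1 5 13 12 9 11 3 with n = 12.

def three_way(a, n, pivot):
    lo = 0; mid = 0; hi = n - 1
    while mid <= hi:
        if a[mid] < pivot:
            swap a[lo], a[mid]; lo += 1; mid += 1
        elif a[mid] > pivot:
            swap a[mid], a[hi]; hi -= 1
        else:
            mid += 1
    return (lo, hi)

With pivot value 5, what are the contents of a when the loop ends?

3 1 5 6 7 14 13 12 9 11 10 8

lo=0 mid=0 hi=11
8>5: swap(0,11), hi=10 ⇒ 3 10 14 7 6 1 5 13 12 9 11 8
3<5: swap(0,0), lo=1 mid=1 ⇒ 3 10 14 7 6 1 5 13 12 9 11 8
10>5: swap(1,10), hi=9 ⇒ 3 11 14 7 6 1 5 13 12 9 10 8
11>5: swap(1,9), hi=8 ⇒ 3 9 14 7 6 1 5 13 12 11 10 8
9>5: swap(1,8), hi=7 ⇒ 3 12 14 7 6 1 5 13 9 11 10 8
12>5: swap(1,7), hi=6 ⇒ 3 13 14 7 6 1 5 12 9 11 10 8
13>5: swap(1,6), hi=5 ⇒ 3 5 14 7 6 1 13 12 9 11 10 8
5=5: mid=2
14>5: swap(2,5), hi=4 ⇒ 3 5 1 7 6 14 13 12 9 11 10 8
1<5: swap(1,2), lo=2 mid=3 ⇒ 3 1 5 7 6 14 13 12 9 11 10 8
7>5: swap(3,4), hi=3 ⇒ 3 1 5 6 7 14 13 12 9 11 10 8
6>5: swap(3,3), hi=2 ⇒ 3 1 5 6 7 14 13 12 9 11 10 8
done. lo=2 hi=2; a=3 1 5 6 7 14 13 12 9 11 10 8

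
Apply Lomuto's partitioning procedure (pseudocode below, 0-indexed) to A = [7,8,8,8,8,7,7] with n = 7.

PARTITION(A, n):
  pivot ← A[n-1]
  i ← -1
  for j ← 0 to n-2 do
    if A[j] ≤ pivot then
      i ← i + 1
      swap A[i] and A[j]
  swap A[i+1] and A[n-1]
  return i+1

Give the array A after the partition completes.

pivot = A[6] = 7; i = -1
j=0: A[0]=7 ≤ 7 → i=0, swap A[0],A[0] (no change) → [7,8,8,8,8,7,7]
j=1: A[1]=8 > 7 → no swap
j=2: A[2]=8 > 7 → no swap
j=3: A[3]=8 > 7 → no swap
j=4: A[4]=8 > 7 → no swap
j=5: A[5]=7 ≤ 7 → i=1, swap A[1],A[5] → [7,7,8,8,8,8,7]
final swap A[2],A[6] → [7,7,7,8,8,8,8]; return 2

[7,7,7,8,8,8,8]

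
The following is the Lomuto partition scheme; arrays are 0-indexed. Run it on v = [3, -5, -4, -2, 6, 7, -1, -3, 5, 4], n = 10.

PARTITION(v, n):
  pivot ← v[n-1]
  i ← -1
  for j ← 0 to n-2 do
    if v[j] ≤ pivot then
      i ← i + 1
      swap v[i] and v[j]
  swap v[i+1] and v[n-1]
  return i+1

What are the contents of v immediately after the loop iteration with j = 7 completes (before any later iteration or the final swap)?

pivot = v[9] = 4; i = -1
j=0: v[0]=3 ≤ 4 → i=0, swap v[0],v[0] (no change) → [3, -5, -4, -2, 6, 7, -1, -3, 5, 4]
j=1: v[1]=-5 ≤ 4 → i=1, swap v[1],v[1] (no change) → [3, -5, -4, -2, 6, 7, -1, -3, 5, 4]
j=2: v[2]=-4 ≤ 4 → i=2, swap v[2],v[2] (no change) → [3, -5, -4, -2, 6, 7, -1, -3, 5, 4]
j=3: v[3]=-2 ≤ 4 → i=3, swap v[3],v[3] (no change) → [3, -5, -4, -2, 6, 7, -1, -3, 5, 4]
j=4: v[4]=6 > 4 → no swap
j=5: v[5]=7 > 4 → no swap
j=6: v[6]=-1 ≤ 4 → i=4, swap v[4],v[6] → [3, -5, -4, -2, -1, 7, 6, -3, 5, 4]
j=7: v[7]=-3 ≤ 4 → i=5, swap v[5],v[7] → [3, -5, -4, -2, -1, -3, 6, 7, 5, 4]
(after j=7) v = [3, -5, -4, -2, -1, -3, 6, 7, 5, 4]

[3, -5, -4, -2, -1, -3, 6, 7, 5, 4]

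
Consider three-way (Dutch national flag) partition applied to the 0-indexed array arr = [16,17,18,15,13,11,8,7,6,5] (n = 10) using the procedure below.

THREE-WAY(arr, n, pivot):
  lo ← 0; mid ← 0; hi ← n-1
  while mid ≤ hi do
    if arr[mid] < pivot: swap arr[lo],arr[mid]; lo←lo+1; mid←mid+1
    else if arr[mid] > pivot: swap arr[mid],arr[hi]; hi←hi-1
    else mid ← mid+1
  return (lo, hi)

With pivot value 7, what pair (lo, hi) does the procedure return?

lo=0 mid=0 hi=9
16>7: swap(0,9), hi=8 ⇒ [5,17,18,15,13,11,8,7,6,16]
5<7: swap(0,0), lo=1 mid=1 ⇒ [5,17,18,15,13,11,8,7,6,16]
17>7: swap(1,8), hi=7 ⇒ [5,6,18,15,13,11,8,7,17,16]
6<7: swap(1,1), lo=2 mid=2 ⇒ [5,6,18,15,13,11,8,7,17,16]
18>7: swap(2,7), hi=6 ⇒ [5,6,7,15,13,11,8,18,17,16]
7=7: mid=3
15>7: swap(3,6), hi=5 ⇒ [5,6,7,8,13,11,15,18,17,16]
8>7: swap(3,5), hi=4 ⇒ [5,6,7,11,13,8,15,18,17,16]
11>7: swap(3,4), hi=3 ⇒ [5,6,7,13,11,8,15,18,17,16]
13>7: swap(3,3), hi=2 ⇒ [5,6,7,13,11,8,15,18,17,16]
done. lo=2 hi=2; arr=[5,6,7,13,11,8,15,18,17,16]

(2, 2)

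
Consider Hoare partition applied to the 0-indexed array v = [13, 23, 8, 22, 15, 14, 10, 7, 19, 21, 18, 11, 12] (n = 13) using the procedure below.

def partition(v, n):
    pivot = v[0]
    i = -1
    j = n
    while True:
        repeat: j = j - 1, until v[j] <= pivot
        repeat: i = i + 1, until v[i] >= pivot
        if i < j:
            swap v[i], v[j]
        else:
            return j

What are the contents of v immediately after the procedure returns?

pivot = v[0] = 13; i = -1, j = 13
j→12 (v[12]=12≤13), i→0 (v[0]=13≥13); i<j, swap → [12, 23, 8, 22, 15, 14, 10, 7, 19, 21, 18, 11, 13]
j→11 (v[11]=11≤13), i→1 (v[1]=23≥13); i<j, swap → [12, 11, 8, 22, 15, 14, 10, 7, 19, 21, 18, 23, 13]
j→7 (v[7]=7≤13), i→3 (v[3]=22≥13); i<j, swap → [12, 11, 8, 7, 15, 14, 10, 22, 19, 21, 18, 23, 13]
j→6 (v[6]=10≤13), i→4 (v[4]=15≥13); i<j, swap → [12, 11, 8, 7, 10, 14, 15, 22, 19, 21, 18, 23, 13]
j→4, i→5; i≥j, return j=4. v = [12, 11, 8, 7, 10, 14, 15, 22, 19, 21, 18, 23, 13]

[12, 11, 8, 7, 10, 14, 15, 22, 19, 21, 18, 23, 13]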